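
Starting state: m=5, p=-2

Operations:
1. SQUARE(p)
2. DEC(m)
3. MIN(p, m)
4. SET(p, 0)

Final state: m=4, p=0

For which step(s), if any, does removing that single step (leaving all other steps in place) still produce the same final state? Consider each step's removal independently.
Step(s) 1, 3

Testing removal of each single step:
Without step 1: final = m=4, p=0 (same)
Without step 2: final = m=5, p=0 (different)
Without step 3: final = m=4, p=0 (same)
Without step 4: final = m=4, p=4 (different)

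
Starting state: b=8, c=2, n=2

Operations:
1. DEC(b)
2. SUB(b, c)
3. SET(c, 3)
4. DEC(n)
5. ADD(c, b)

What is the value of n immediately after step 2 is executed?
n = 2

Tracing n through execution:
Initial: n = 2
After step 1 (DEC(b)): n = 2
After step 2 (SUB(b, c)): n = 2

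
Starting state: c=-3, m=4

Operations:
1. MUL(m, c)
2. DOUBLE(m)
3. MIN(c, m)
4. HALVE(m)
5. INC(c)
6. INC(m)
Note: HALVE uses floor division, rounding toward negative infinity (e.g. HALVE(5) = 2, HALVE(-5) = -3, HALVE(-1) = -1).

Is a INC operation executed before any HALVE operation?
No

First INC: step 5
First HALVE: step 4
Since 5 > 4, HALVE comes first.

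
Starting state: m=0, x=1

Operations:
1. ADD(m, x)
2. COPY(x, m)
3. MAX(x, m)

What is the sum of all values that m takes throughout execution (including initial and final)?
3

Values of m at each step:
Initial: m = 0
After step 1: m = 1
After step 2: m = 1
After step 3: m = 1
Sum = 0 + 1 + 1 + 1 = 3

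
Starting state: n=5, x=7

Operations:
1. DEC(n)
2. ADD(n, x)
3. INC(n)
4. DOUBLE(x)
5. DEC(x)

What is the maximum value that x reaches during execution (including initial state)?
14

Values of x at each step:
Initial: x = 7
After step 1: x = 7
After step 2: x = 7
After step 3: x = 7
After step 4: x = 14 ← maximum
After step 5: x = 13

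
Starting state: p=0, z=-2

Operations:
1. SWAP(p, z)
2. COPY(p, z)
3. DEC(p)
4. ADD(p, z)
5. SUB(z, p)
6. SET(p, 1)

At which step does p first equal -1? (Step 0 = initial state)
Step 3

Tracing p:
Initial: p = 0
After step 1: p = -2
After step 2: p = 0
After step 3: p = -1 ← first occurrence
After step 4: p = -1
After step 5: p = -1
After step 6: p = 1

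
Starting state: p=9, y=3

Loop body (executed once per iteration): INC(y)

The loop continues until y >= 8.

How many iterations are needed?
5

Tracing iterations:
Initial: p=9, y=3
After iteration 1: p=9, y=4
After iteration 2: p=9, y=5
After iteration 3: p=9, y=6
After iteration 4: p=9, y=7
After iteration 5: p=9, y=8
y >= 8 now holds, so the loop exits after 5 iterations.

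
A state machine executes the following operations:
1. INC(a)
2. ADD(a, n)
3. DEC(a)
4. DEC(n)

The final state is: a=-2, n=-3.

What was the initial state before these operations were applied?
a=0, n=-2

Working backwards:
Final state: a=-2, n=-3
Before step 4 (DEC(n)): a=-2, n=-2
Before step 3 (DEC(a)): a=-1, n=-2
Before step 2 (ADD(a, n)): a=1, n=-2
Before step 1 (INC(a)): a=0, n=-2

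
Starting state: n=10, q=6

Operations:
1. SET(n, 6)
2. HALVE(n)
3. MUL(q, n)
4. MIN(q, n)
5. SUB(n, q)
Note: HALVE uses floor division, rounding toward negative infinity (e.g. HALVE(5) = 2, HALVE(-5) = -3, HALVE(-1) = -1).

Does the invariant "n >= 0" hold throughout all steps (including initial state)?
Yes

The invariant holds at every step.

State at each step:
Initial: n=10, q=6
After step 1: n=6, q=6
After step 2: n=3, q=6
After step 3: n=3, q=18
After step 4: n=3, q=3
After step 5: n=0, q=3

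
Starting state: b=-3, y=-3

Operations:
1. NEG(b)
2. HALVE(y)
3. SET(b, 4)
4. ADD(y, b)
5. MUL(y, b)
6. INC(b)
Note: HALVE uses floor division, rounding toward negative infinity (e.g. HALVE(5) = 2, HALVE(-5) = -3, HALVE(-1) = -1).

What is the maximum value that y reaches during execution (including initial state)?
8

Values of y at each step:
Initial: y = -3
After step 1: y = -3
After step 2: y = -2
After step 3: y = -2
After step 4: y = 2
After step 5: y = 8 ← maximum
After step 6: y = 8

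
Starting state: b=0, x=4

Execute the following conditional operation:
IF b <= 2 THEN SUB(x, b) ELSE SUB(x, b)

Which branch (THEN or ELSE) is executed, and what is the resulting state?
Branch: THEN, Final state: b=0, x=4

Evaluating condition: b <= 2
b = 0
Condition is True, so THEN branch executes
After SUB(x, b): b=0, x=4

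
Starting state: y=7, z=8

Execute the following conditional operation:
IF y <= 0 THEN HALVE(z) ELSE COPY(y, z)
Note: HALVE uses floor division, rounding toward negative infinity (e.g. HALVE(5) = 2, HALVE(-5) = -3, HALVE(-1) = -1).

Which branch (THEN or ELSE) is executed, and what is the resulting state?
Branch: ELSE, Final state: y=8, z=8

Evaluating condition: y <= 0
y = 7
Condition is False, so ELSE branch executes
After COPY(y, z): y=8, z=8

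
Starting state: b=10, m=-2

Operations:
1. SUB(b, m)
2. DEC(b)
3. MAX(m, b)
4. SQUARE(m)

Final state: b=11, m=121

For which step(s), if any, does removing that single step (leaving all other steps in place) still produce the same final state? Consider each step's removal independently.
None - removing any single step changes the final result

Testing removal of each single step:
Without step 1: final = b=9, m=81 (different)
Without step 2: final = b=12, m=144 (different)
Without step 3: final = b=11, m=4 (different)
Without step 4: final = b=11, m=11 (different)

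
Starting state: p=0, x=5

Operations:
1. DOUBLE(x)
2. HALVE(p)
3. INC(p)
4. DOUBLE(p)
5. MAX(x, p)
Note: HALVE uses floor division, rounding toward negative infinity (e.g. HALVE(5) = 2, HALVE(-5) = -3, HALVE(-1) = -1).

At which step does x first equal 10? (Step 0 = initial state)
Step 1

Tracing x:
Initial: x = 5
After step 1: x = 10 ← first occurrence
After step 2: x = 10
After step 3: x = 10
After step 4: x = 10
After step 5: x = 10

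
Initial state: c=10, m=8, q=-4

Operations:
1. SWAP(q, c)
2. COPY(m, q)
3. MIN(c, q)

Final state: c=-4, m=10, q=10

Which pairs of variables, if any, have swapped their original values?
(q, c)

Comparing initial and final values:
m: 8 → 10
q: -4 → 10
c: 10 → -4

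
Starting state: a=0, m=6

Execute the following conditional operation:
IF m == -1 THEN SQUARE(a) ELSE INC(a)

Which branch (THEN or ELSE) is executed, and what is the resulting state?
Branch: ELSE, Final state: a=1, m=6

Evaluating condition: m == -1
m = 6
Condition is False, so ELSE branch executes
After INC(a): a=1, m=6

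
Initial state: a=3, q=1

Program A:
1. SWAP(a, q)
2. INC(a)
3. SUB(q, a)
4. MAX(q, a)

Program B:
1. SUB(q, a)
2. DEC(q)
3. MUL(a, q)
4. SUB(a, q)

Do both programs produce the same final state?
No

Program A final state: a=2, q=2
Program B final state: a=-6, q=-3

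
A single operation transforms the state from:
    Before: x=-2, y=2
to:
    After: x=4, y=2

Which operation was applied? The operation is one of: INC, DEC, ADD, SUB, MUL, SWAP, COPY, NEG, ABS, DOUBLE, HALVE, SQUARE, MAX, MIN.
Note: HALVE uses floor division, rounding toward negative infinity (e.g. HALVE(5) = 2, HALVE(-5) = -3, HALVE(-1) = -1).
SQUARE(x)

Analyzing the change:
Before: x=-2, y=2
After: x=4, y=2
Variable x changed from -2 to 4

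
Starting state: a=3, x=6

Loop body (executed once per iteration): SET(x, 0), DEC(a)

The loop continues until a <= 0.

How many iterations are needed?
3

Tracing iterations:
Initial: a=3, x=6
After iteration 1: a=2, x=0
After iteration 2: a=1, x=0
After iteration 3: a=0, x=0
a <= 0 now holds, so the loop exits after 3 iterations.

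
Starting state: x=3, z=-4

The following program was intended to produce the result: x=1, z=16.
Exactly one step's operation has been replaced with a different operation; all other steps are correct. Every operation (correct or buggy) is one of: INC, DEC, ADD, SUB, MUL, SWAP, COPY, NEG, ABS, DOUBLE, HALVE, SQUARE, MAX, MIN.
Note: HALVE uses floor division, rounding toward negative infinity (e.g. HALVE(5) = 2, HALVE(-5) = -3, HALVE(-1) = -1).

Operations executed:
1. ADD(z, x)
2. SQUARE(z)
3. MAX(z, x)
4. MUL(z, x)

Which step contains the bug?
Step 1

Trace with buggy code:
Initial: x=3, z=-4
After step 1: x=3, z=-1
After step 2: x=3, z=1
After step 3: x=3, z=3
After step 4: x=3, z=9
Actual final x=3, z=9 ≠ expected x=1, z=16.
Step 1 is the only position where a single-operation replacement can produce the expected result.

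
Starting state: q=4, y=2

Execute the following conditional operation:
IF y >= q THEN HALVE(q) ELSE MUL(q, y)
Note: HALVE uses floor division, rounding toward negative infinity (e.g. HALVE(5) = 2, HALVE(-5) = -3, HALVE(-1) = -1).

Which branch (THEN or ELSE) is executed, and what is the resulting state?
Branch: ELSE, Final state: q=8, y=2

Evaluating condition: y >= q
y = 2, q = 4
Condition is False, so ELSE branch executes
After MUL(q, y): q=8, y=2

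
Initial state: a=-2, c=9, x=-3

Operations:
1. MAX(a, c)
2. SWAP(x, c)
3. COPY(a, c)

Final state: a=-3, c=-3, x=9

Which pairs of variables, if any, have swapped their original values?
(x, c)

Comparing initial and final values:
x: -3 → 9
c: 9 → -3
a: -2 → -3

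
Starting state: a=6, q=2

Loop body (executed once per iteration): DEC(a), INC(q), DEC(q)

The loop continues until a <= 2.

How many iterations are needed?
4

Tracing iterations:
Initial: a=6, q=2
After iteration 1: a=5, q=2
After iteration 2: a=4, q=2
After iteration 3: a=3, q=2
After iteration 4: a=2, q=2
a <= 2 now holds, so the loop exits after 4 iterations.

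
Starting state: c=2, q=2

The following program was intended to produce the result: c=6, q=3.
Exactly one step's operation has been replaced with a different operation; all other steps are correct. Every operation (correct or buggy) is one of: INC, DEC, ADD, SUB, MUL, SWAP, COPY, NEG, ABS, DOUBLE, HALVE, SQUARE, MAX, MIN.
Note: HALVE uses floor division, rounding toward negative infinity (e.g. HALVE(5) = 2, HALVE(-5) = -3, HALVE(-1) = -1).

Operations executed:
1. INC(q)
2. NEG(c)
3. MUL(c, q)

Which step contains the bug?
Step 2

Trace with buggy code:
Initial: c=2, q=2
After step 1: c=2, q=3
After step 2: c=-2, q=3
After step 3: c=-6, q=3
Actual final c=-6, q=3 ≠ expected c=6, q=3.
Step 2 is the only position where a single-operation replacement can produce the expected result.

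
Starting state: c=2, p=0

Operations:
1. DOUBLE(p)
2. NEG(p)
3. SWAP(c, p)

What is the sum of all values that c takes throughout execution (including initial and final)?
6

Values of c at each step:
Initial: c = 2
After step 1: c = 2
After step 2: c = 2
After step 3: c = 0
Sum = 2 + 2 + 2 + 0 = 6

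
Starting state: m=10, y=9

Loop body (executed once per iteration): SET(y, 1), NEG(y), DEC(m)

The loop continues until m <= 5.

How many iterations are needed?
5

Tracing iterations:
Initial: m=10, y=9
After iteration 1: m=9, y=-1
After iteration 2: m=8, y=-1
After iteration 3: m=7, y=-1
After iteration 4: m=6, y=-1
After iteration 5: m=5, y=-1
m <= 5 now holds, so the loop exits after 5 iterations.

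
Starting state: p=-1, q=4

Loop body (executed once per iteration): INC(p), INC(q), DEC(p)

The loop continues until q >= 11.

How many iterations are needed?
7

Tracing iterations:
Initial: p=-1, q=4
After iteration 1: p=-1, q=5
After iteration 2: p=-1, q=6
After iteration 3: p=-1, q=7
After iteration 4: p=-1, q=8
After iteration 5: p=-1, q=9
After iteration 6: p=-1, q=10
After iteration 7: p=-1, q=11
q >= 11 now holds, so the loop exits after 7 iterations.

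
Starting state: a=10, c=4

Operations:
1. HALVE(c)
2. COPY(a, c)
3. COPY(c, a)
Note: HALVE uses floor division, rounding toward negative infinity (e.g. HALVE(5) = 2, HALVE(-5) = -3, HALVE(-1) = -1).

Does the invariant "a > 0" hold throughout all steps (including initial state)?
Yes

The invariant holds at every step.

State at each step:
Initial: a=10, c=4
After step 1: a=10, c=2
After step 2: a=2, c=2
After step 3: a=2, c=2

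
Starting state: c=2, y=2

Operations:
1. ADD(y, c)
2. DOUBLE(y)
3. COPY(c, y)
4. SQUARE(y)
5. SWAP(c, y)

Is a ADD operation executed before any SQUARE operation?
Yes

First ADD: step 1
First SQUARE: step 4
Since 1 < 4, ADD comes first.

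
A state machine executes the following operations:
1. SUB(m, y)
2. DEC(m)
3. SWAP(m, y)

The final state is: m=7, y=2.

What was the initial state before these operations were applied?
m=10, y=7

Working backwards:
Final state: m=7, y=2
Before step 3 (SWAP(m, y)): m=2, y=7
Before step 2 (DEC(m)): m=3, y=7
Before step 1 (SUB(m, y)): m=10, y=7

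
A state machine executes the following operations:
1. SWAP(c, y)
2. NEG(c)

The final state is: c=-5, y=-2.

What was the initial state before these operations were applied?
c=-2, y=5

Working backwards:
Final state: c=-5, y=-2
Before step 2 (NEG(c)): c=5, y=-2
Before step 1 (SWAP(c, y)): c=-2, y=5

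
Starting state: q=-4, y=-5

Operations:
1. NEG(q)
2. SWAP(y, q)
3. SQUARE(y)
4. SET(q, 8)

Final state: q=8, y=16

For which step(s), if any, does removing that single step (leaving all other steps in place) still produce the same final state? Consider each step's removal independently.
Step(s) 1

Testing removal of each single step:
Without step 1: final = q=8, y=16 (same)
Without step 2: final = q=8, y=25 (different)
Without step 3: final = q=8, y=4 (different)
Without step 4: final = q=-5, y=16 (different)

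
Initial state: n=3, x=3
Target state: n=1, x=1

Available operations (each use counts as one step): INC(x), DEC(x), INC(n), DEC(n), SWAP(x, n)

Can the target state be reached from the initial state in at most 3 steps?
No

The target state cannot be reached within 3 steps.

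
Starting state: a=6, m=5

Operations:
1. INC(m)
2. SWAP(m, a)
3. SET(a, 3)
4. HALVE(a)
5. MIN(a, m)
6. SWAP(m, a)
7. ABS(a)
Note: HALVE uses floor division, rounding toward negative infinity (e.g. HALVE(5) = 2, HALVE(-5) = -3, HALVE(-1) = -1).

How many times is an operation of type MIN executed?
1

Counting MIN operations:
Step 5: MIN(a, m) ← MIN
Total: 1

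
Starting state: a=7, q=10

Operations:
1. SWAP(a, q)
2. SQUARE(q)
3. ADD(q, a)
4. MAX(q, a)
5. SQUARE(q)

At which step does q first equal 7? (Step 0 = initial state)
Step 1

Tracing q:
Initial: q = 10
After step 1: q = 7 ← first occurrence
After step 2: q = 49
After step 3: q = 59
After step 4: q = 59
After step 5: q = 3481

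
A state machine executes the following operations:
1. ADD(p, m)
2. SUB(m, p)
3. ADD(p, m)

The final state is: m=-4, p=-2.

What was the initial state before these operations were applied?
m=-2, p=4

Working backwards:
Final state: m=-4, p=-2
Before step 3 (ADD(p, m)): m=-4, p=2
Before step 2 (SUB(m, p)): m=-2, p=2
Before step 1 (ADD(p, m)): m=-2, p=4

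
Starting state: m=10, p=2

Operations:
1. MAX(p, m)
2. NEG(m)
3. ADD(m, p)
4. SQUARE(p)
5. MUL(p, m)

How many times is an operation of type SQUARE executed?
1

Counting SQUARE operations:
Step 4: SQUARE(p) ← SQUARE
Total: 1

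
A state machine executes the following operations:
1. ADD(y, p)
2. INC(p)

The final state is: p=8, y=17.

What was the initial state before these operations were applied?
p=7, y=10

Working backwards:
Final state: p=8, y=17
Before step 2 (INC(p)): p=7, y=17
Before step 1 (ADD(y, p)): p=7, y=10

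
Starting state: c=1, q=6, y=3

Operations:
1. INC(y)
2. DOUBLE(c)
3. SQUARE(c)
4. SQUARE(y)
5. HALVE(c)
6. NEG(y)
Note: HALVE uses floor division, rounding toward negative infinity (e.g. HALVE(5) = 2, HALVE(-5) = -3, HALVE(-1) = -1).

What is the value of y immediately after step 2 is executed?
y = 4

Tracing y through execution:
Initial: y = 3
After step 1 (INC(y)): y = 4
After step 2 (DOUBLE(c)): y = 4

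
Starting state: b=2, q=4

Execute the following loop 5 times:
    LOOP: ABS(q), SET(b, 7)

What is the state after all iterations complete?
b=7, q=4

Iteration trace:
Start: b=2, q=4
After iteration 1: b=7, q=4
After iteration 2: b=7, q=4
After iteration 3: b=7, q=4
After iteration 4: b=7, q=4
After iteration 5: b=7, q=4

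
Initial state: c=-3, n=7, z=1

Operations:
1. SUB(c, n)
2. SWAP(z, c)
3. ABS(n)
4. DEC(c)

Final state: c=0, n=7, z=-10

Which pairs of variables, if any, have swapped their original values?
None

Comparing initial and final values:
c: -3 → 0
z: 1 → -10
n: 7 → 7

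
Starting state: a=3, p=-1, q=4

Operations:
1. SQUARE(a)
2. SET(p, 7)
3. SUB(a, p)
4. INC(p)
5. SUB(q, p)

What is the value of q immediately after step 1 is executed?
q = 4

Tracing q through execution:
Initial: q = 4
After step 1 (SQUARE(a)): q = 4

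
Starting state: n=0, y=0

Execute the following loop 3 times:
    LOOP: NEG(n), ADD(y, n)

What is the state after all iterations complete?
n=0, y=0

Iteration trace:
Start: n=0, y=0
After iteration 1: n=0, y=0
After iteration 2: n=0, y=0
After iteration 3: n=0, y=0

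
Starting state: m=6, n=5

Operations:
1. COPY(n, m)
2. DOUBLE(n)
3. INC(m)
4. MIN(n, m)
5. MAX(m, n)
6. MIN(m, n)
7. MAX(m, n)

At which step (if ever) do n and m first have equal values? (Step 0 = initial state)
Step 1

n and m first become equal after step 1.

Comparing values at each step:
Initial: n=5, m=6
After step 1: n=6, m=6 ← equal!
After step 2: n=12, m=6
After step 3: n=12, m=7
After step 4: n=7, m=7 ← equal!
After step 5: n=7, m=7 ← equal!
After step 6: n=7, m=7 ← equal!
After step 7: n=7, m=7 ← equal!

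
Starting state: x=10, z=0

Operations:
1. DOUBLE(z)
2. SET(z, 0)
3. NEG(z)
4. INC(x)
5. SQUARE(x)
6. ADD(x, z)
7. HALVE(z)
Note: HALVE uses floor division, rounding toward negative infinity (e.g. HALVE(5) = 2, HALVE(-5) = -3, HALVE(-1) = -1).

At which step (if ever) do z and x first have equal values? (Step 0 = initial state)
Never

z and x never become equal during execution.

Comparing values at each step:
Initial: z=0, x=10
After step 1: z=0, x=10
After step 2: z=0, x=10
After step 3: z=0, x=10
After step 4: z=0, x=11
After step 5: z=0, x=121
After step 6: z=0, x=121
After step 7: z=0, x=121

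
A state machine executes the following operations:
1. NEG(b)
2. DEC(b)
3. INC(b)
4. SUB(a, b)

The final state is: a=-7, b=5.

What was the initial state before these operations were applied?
a=-2, b=-5

Working backwards:
Final state: a=-7, b=5
Before step 4 (SUB(a, b)): a=-2, b=5
Before step 3 (INC(b)): a=-2, b=4
Before step 2 (DEC(b)): a=-2, b=5
Before step 1 (NEG(b)): a=-2, b=-5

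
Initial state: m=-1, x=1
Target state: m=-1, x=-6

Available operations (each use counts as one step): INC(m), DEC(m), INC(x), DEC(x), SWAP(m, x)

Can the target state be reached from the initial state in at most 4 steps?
No

The target state cannot be reached within 4 steps.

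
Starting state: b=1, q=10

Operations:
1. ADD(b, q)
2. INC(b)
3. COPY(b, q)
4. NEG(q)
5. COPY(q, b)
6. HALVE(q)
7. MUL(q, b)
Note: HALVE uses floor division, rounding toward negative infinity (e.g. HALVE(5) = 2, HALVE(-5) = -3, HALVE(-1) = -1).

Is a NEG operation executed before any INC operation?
No

First NEG: step 4
First INC: step 2
Since 4 > 2, INC comes first.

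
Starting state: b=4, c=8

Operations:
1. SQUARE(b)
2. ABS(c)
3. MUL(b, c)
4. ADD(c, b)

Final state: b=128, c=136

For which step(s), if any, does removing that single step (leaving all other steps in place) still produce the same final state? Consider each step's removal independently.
Step(s) 2

Testing removal of each single step:
Without step 1: final = b=32, c=40 (different)
Without step 2: final = b=128, c=136 (same)
Without step 3: final = b=16, c=24 (different)
Without step 4: final = b=128, c=8 (different)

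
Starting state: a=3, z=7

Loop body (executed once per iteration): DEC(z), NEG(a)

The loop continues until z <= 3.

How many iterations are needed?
4

Tracing iterations:
Initial: a=3, z=7
After iteration 1: a=-3, z=6
After iteration 2: a=3, z=5
After iteration 3: a=-3, z=4
After iteration 4: a=3, z=3
z <= 3 now holds, so the loop exits after 4 iterations.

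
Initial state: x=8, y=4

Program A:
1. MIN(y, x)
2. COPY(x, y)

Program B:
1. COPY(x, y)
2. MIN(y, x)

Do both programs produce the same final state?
Yes

Program A final state: x=4, y=4
Program B final state: x=4, y=4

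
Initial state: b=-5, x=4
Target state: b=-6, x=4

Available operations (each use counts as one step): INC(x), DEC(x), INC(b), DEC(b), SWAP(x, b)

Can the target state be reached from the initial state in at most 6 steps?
Yes

Path (1 step): DEC(b)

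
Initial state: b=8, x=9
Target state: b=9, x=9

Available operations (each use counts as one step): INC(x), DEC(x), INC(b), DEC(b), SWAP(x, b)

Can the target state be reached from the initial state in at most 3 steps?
Yes

Path (1 step): INC(b)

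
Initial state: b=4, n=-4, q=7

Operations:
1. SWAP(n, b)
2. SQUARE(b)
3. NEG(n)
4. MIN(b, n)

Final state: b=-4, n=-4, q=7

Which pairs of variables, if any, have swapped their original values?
None

Comparing initial and final values:
n: -4 → -4
b: 4 → -4
q: 7 → 7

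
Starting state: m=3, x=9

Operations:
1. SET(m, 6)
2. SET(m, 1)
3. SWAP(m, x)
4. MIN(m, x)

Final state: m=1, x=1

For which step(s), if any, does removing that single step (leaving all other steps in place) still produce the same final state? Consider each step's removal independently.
Step(s) 1

Testing removal of each single step:
Without step 1: final = m=1, x=1 (same)
Without step 2: final = m=6, x=6 (different)
Without step 3: final = m=1, x=9 (different)
Without step 4: final = m=9, x=1 (different)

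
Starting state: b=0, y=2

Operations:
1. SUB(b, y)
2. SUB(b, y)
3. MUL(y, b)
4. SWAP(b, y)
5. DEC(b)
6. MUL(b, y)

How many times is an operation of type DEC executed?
1

Counting DEC operations:
Step 5: DEC(b) ← DEC
Total: 1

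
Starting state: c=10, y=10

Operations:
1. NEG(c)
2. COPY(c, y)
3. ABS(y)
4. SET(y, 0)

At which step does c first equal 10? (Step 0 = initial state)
Step 0

Tracing c:
Initial: c = 10 ← first occurrence
After step 1: c = -10
After step 2: c = 10
After step 3: c = 10
After step 4: c = 10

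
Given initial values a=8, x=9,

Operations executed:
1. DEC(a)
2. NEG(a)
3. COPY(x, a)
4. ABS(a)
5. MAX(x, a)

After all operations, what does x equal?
x = 7

Tracing execution:
Step 1: DEC(a) → x = 9
Step 2: NEG(a) → x = 9
Step 3: COPY(x, a) → x = -7
Step 4: ABS(a) → x = -7
Step 5: MAX(x, a) → x = 7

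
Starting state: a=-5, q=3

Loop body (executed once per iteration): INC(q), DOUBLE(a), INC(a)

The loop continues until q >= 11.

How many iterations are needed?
8

Tracing iterations:
Initial: a=-5, q=3
After iteration 1: a=-9, q=4
After iteration 2: a=-17, q=5
After iteration 3: a=-33, q=6
After iteration 4: a=-65, q=7
After iteration 5: a=-129, q=8
After iteration 6: a=-257, q=9
After iteration 7: a=-513, q=10
After iteration 8: a=-1025, q=11
q >= 11 now holds, so the loop exits after 8 iterations.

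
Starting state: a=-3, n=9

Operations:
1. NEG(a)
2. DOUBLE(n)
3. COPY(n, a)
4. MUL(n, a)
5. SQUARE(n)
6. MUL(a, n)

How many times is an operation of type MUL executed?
2

Counting MUL operations:
Step 4: MUL(n, a) ← MUL
Step 6: MUL(a, n) ← MUL
Total: 2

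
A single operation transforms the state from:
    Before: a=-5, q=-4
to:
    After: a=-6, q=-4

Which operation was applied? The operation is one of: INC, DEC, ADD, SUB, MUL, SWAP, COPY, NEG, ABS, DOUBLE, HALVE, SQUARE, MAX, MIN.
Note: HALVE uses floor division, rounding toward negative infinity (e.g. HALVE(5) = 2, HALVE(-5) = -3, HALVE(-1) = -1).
DEC(a)

Analyzing the change:
Before: a=-5, q=-4
After: a=-6, q=-4
Variable a changed from -5 to -6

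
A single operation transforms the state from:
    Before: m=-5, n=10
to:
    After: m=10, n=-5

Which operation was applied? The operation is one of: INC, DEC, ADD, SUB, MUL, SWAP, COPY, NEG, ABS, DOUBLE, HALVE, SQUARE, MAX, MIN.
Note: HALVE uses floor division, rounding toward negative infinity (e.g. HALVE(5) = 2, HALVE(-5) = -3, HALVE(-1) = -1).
SWAP(m, n)

Analyzing the change:
Before: m=-5, n=10
After: m=10, n=-5
Variable m changed from -5 to 10
Variable n changed from 10 to -5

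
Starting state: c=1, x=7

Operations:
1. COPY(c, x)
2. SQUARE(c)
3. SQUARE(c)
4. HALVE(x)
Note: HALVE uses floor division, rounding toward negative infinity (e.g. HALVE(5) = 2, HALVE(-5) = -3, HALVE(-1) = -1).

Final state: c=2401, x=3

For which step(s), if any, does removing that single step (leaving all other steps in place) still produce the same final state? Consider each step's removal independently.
None - removing any single step changes the final result

Testing removal of each single step:
Without step 1: final = c=1, x=3 (different)
Without step 2: final = c=49, x=3 (different)
Without step 3: final = c=49, x=3 (different)
Without step 4: final = c=2401, x=7 (different)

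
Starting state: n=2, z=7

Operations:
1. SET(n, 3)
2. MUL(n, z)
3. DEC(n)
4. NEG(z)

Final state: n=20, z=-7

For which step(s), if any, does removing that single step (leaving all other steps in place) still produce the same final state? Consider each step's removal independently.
None - removing any single step changes the final result

Testing removal of each single step:
Without step 1: final = n=13, z=-7 (different)
Without step 2: final = n=2, z=-7 (different)
Without step 3: final = n=21, z=-7 (different)
Without step 4: final = n=20, z=7 (different)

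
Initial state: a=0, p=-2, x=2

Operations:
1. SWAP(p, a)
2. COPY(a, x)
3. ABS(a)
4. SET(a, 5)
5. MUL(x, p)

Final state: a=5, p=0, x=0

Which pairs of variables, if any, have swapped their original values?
None

Comparing initial and final values:
p: -2 → 0
x: 2 → 0
a: 0 → 5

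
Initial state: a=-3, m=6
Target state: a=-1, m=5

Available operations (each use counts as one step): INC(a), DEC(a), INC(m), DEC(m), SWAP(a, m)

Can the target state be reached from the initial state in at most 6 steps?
Yes

Path (3 steps): INC(a) → INC(a) → DEC(m)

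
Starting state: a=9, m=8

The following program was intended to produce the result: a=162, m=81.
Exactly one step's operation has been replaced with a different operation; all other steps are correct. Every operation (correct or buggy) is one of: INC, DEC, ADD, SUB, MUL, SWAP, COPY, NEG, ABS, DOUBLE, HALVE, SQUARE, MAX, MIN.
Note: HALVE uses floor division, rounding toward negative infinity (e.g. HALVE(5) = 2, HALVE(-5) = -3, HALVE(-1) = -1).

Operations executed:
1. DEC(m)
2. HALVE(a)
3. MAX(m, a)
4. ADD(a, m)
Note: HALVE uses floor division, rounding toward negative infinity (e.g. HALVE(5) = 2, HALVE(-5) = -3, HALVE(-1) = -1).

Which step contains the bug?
Step 2

Trace with buggy code:
Initial: a=9, m=8
After step 1: a=9, m=7
After step 2: a=4, m=7
After step 3: a=4, m=7
After step 4: a=11, m=7
Actual final a=11, m=7 ≠ expected a=162, m=81.
Step 2 is the only position where a single-operation replacement can produce the expected result.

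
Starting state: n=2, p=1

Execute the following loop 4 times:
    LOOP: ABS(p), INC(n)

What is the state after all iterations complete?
n=6, p=1

Iteration trace:
Start: n=2, p=1
After iteration 1: n=3, p=1
After iteration 2: n=4, p=1
After iteration 3: n=5, p=1
After iteration 4: n=6, p=1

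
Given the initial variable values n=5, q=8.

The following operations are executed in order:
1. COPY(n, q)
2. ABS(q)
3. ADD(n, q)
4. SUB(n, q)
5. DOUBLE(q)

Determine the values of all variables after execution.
{n: 8, q: 16}

Step-by-step execution:
Initial: n=5, q=8
After step 1 (COPY(n, q)): n=8, q=8
After step 2 (ABS(q)): n=8, q=8
After step 3 (ADD(n, q)): n=16, q=8
After step 4 (SUB(n, q)): n=8, q=8
After step 5 (DOUBLE(q)): n=8, q=16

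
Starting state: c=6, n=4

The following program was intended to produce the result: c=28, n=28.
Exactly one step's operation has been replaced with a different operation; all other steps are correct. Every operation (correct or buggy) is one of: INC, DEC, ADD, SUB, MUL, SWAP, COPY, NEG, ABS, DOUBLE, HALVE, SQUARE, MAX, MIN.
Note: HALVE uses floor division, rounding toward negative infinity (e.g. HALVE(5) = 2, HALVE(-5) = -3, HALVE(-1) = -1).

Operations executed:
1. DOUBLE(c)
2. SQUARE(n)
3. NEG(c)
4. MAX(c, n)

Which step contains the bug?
Step 3

Trace with buggy code:
Initial: c=6, n=4
After step 1: c=12, n=4
After step 2: c=12, n=16
After step 3: c=-12, n=16
After step 4: c=16, n=16
Actual final c=16, n=16 ≠ expected c=28, n=28.
Step 3 is the only position where a single-operation replacement can produce the expected result.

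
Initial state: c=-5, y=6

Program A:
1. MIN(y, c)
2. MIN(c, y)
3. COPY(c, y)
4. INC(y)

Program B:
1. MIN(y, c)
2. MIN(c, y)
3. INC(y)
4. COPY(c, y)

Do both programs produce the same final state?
No

Program A final state: c=-5, y=-4
Program B final state: c=-4, y=-4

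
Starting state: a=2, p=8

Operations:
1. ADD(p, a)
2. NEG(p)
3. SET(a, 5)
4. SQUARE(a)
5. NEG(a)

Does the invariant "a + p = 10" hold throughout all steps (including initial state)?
No, violated after step 1

The invariant is violated after step 1.

State at each step:
Initial: a=2, p=8
After step 1: a=2, p=10
After step 2: a=2, p=-10
After step 3: a=5, p=-10
After step 4: a=25, p=-10
After step 5: a=-25, p=-10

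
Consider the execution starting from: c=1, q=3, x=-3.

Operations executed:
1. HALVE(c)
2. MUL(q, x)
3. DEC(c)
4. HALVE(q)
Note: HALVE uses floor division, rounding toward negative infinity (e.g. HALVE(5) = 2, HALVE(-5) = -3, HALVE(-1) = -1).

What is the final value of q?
q = -5

Tracing execution:
Step 1: HALVE(c) → q = 3
Step 2: MUL(q, x) → q = -9
Step 3: DEC(c) → q = -9
Step 4: HALVE(q) → q = -5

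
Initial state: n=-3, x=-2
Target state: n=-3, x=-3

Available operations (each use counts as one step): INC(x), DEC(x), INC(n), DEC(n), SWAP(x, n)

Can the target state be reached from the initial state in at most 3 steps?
Yes

Path (1 step): DEC(x)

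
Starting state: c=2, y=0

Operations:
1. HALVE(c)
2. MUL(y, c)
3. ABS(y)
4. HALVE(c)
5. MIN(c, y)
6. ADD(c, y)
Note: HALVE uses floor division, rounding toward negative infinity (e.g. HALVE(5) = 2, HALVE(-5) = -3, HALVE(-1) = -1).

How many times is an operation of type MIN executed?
1

Counting MIN operations:
Step 5: MIN(c, y) ← MIN
Total: 1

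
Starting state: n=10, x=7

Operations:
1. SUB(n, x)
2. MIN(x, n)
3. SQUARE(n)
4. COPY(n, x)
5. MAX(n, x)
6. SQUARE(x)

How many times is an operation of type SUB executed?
1

Counting SUB operations:
Step 1: SUB(n, x) ← SUB
Total: 1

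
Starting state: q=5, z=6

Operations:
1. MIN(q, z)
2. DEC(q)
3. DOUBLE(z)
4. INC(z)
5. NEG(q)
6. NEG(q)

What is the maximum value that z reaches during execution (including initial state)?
13

Values of z at each step:
Initial: z = 6
After step 1: z = 6
After step 2: z = 6
After step 3: z = 12
After step 4: z = 13 ← maximum
After step 5: z = 13
After step 6: z = 13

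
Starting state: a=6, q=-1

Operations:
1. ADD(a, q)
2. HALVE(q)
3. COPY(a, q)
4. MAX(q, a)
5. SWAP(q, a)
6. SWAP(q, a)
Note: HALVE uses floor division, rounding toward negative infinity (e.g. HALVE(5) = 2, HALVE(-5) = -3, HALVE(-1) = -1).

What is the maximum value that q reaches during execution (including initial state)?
-1

Values of q at each step:
Initial: q = -1 ← maximum
After step 1: q = -1
After step 2: q = -1
After step 3: q = -1
After step 4: q = -1
After step 5: q = -1
After step 6: q = -1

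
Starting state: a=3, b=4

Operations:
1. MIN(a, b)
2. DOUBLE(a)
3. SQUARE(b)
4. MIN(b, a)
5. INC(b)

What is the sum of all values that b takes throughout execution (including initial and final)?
41

Values of b at each step:
Initial: b = 4
After step 1: b = 4
After step 2: b = 4
After step 3: b = 16
After step 4: b = 6
After step 5: b = 7
Sum = 4 + 4 + 4 + 16 + 6 + 7 = 41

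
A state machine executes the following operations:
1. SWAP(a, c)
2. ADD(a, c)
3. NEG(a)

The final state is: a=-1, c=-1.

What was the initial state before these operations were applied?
a=-1, c=2

Working backwards:
Final state: a=-1, c=-1
Before step 3 (NEG(a)): a=1, c=-1
Before step 2 (ADD(a, c)): a=2, c=-1
Before step 1 (SWAP(a, c)): a=-1, c=2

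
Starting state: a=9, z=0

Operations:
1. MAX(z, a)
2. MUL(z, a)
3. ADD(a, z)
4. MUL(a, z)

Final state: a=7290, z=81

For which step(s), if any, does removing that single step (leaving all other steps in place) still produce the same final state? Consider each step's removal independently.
None - removing any single step changes the final result

Testing removal of each single step:
Without step 1: final = a=0, z=0 (different)
Without step 2: final = a=162, z=9 (different)
Without step 3: final = a=729, z=81 (different)
Without step 4: final = a=90, z=81 (different)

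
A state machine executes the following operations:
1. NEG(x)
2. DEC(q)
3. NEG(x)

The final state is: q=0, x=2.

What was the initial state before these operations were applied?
q=1, x=2

Working backwards:
Final state: q=0, x=2
Before step 3 (NEG(x)): q=0, x=-2
Before step 2 (DEC(q)): q=1, x=-2
Before step 1 (NEG(x)): q=1, x=2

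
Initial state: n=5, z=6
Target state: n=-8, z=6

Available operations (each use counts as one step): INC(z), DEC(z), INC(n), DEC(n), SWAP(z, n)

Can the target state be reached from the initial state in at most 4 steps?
No

The target state cannot be reached within 4 steps.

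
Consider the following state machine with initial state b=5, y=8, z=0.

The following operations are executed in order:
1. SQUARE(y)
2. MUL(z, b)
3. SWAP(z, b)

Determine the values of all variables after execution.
{b: 0, y: 64, z: 5}

Step-by-step execution:
Initial: b=5, y=8, z=0
After step 1 (SQUARE(y)): b=5, y=64, z=0
After step 2 (MUL(z, b)): b=5, y=64, z=0
After step 3 (SWAP(z, b)): b=0, y=64, z=5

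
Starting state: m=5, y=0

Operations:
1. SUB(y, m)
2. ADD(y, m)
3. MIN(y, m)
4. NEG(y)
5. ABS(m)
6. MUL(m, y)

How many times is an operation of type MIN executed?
1

Counting MIN operations:
Step 3: MIN(y, m) ← MIN
Total: 1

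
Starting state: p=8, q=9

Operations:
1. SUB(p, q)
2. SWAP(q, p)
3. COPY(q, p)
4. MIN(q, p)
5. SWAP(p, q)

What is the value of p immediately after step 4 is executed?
p = 9

Tracing p through execution:
Initial: p = 8
After step 1 (SUB(p, q)): p = -1
After step 2 (SWAP(q, p)): p = 9
After step 3 (COPY(q, p)): p = 9
After step 4 (MIN(q, p)): p = 9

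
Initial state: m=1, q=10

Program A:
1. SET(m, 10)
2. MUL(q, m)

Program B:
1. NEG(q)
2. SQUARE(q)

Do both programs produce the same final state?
No

Program A final state: m=10, q=100
Program B final state: m=1, q=100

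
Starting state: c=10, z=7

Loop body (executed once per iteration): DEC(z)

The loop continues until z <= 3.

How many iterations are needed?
4

Tracing iterations:
Initial: c=10, z=7
After iteration 1: c=10, z=6
After iteration 2: c=10, z=5
After iteration 3: c=10, z=4
After iteration 4: c=10, z=3
z <= 3 now holds, so the loop exits after 4 iterations.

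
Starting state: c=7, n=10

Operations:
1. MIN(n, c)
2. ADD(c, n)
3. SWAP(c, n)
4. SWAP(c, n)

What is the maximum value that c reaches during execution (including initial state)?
14

Values of c at each step:
Initial: c = 7
After step 1: c = 7
After step 2: c = 14 ← maximum
After step 3: c = 7
After step 4: c = 14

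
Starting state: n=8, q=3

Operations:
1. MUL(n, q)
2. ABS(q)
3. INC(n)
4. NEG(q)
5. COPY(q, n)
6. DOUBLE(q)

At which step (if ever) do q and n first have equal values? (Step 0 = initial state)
Step 5

q and n first become equal after step 5.

Comparing values at each step:
Initial: q=3, n=8
After step 1: q=3, n=24
After step 2: q=3, n=24
After step 3: q=3, n=25
After step 4: q=-3, n=25
After step 5: q=25, n=25 ← equal!
After step 6: q=50, n=25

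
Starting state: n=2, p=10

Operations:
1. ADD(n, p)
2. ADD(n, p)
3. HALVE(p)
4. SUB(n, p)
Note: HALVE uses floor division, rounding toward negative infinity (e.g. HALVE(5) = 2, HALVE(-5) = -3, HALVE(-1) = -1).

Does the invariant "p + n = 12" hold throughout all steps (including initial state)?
No, violated after step 1

The invariant is violated after step 1.

State at each step:
Initial: n=2, p=10
After step 1: n=12, p=10
After step 2: n=22, p=10
After step 3: n=22, p=5
After step 4: n=17, p=5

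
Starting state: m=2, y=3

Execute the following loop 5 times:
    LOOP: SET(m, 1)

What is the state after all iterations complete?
m=1, y=3

Iteration trace:
Start: m=2, y=3
After iteration 1: m=1, y=3
After iteration 2: m=1, y=3
After iteration 3: m=1, y=3
After iteration 4: m=1, y=3
After iteration 5: m=1, y=3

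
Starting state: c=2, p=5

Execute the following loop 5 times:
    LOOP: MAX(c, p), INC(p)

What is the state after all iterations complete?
c=9, p=10

Iteration trace:
Start: c=2, p=5
After iteration 1: c=5, p=6
After iteration 2: c=6, p=7
After iteration 3: c=7, p=8
After iteration 4: c=8, p=9
After iteration 5: c=9, p=10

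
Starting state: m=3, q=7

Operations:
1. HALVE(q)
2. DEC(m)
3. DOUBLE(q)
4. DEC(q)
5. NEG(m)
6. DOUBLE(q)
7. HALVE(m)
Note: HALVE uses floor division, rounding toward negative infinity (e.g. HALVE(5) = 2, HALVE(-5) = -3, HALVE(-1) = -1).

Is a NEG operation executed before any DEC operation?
No

First NEG: step 5
First DEC: step 2
Since 5 > 2, DEC comes first.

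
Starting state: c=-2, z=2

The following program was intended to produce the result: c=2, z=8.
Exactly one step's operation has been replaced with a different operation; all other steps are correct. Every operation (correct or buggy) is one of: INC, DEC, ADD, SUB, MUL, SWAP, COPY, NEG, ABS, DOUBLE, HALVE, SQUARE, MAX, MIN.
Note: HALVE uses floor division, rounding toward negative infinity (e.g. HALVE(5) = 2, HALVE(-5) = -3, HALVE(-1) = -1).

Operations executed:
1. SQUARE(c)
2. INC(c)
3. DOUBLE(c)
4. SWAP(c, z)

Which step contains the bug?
Step 2

Trace with buggy code:
Initial: c=-2, z=2
After step 1: c=4, z=2
After step 2: c=5, z=2
After step 3: c=10, z=2
After step 4: c=2, z=10
Actual final c=2, z=10 ≠ expected c=2, z=8.
Step 2 is the only position where a single-operation replacement can produce the expected result.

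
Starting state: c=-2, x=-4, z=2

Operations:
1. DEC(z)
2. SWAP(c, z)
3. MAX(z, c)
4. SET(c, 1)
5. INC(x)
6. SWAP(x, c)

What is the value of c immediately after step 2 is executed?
c = 1

Tracing c through execution:
Initial: c = -2
After step 1 (DEC(z)): c = -2
After step 2 (SWAP(c, z)): c = 1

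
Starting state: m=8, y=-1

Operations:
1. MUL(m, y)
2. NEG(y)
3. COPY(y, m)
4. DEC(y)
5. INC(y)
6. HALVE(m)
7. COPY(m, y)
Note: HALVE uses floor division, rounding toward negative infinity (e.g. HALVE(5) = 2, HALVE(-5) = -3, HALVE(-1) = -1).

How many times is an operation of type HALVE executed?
1

Counting HALVE operations:
Step 6: HALVE(m) ← HALVE
Total: 1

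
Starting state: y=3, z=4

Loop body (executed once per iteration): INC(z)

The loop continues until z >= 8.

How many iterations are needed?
4

Tracing iterations:
Initial: y=3, z=4
After iteration 1: y=3, z=5
After iteration 2: y=3, z=6
After iteration 3: y=3, z=7
After iteration 4: y=3, z=8
z >= 8 now holds, so the loop exits after 4 iterations.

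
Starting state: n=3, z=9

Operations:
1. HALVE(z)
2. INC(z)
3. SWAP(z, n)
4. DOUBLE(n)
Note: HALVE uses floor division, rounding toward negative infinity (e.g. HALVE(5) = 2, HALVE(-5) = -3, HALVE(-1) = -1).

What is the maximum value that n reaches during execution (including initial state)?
10

Values of n at each step:
Initial: n = 3
After step 1: n = 3
After step 2: n = 3
After step 3: n = 5
After step 4: n = 10 ← maximum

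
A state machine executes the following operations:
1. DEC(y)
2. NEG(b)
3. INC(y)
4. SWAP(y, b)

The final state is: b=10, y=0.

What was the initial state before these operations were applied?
b=0, y=10

Working backwards:
Final state: b=10, y=0
Before step 4 (SWAP(y, b)): b=0, y=10
Before step 3 (INC(y)): b=0, y=9
Before step 2 (NEG(b)): b=0, y=9
Before step 1 (DEC(y)): b=0, y=10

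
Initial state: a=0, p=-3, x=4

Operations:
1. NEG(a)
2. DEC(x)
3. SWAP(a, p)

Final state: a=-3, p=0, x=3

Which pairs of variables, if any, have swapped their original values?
(p, a)

Comparing initial and final values:
p: -3 → 0
x: 4 → 3
a: 0 → -3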